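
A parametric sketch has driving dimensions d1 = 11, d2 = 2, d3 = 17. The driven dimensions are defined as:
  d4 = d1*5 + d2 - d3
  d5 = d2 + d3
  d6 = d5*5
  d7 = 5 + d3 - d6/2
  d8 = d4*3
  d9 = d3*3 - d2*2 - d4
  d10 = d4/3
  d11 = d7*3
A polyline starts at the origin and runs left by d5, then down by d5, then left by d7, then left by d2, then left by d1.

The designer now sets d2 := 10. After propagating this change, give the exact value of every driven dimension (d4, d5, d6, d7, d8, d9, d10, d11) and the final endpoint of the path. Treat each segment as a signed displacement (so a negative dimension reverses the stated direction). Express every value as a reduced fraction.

d4 = 48
d5 = 27
d6 = 135
d7 = -91/2
d8 = 144
d9 = -17
d10 = 16
d11 = -273/2
endpoint = (-5/2, -27)

Apply edit: d2 := 10
  d4 = d1*5 + d2 - d3 = 48
  d5 = d2 + d3 = 27
  d6 = d5*5 = 135
  d7 = 5 + d3 - d6/2 = -91/2
  d8 = d4*3 = 144
  d9 = d3*3 - d2*2 - d4 = -17
  d10 = d4/3 = 16
  d11 = d7*3 = -273/2
Walk from origin (0, 0):
  seg 1: left by d5 = 27 → (-27, 0)
  seg 2: down by d5 = 27 → (-27, -27)
  seg 3: left by d7 = -91/2 → (37/2, -27)
  seg 4: left by d2 = 10 → (17/2, -27)
  seg 5: left by d1 = 11 → (-5/2, -27)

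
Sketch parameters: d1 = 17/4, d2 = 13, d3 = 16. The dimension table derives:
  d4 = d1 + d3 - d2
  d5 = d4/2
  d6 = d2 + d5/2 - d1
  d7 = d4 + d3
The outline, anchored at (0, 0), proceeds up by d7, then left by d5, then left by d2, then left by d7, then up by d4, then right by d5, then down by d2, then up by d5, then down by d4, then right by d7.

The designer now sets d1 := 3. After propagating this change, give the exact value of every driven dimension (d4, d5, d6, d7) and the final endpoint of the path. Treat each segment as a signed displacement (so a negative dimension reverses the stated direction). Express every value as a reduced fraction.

d4 = 6
d5 = 3
d6 = 23/2
d7 = 22
endpoint = (-13, 12)

Apply edit: d1 := 3
  d4 = d1 + d3 - d2 = 6
  d5 = d4/2 = 3
  d6 = d2 + d5/2 - d1 = 23/2
  d7 = d4 + d3 = 22
Walk from origin (0, 0):
  seg 1: up by d7 = 22 → (0, 22)
  seg 2: left by d5 = 3 → (-3, 22)
  seg 3: left by d2 = 13 → (-16, 22)
  seg 4: left by d7 = 22 → (-38, 22)
  seg 5: up by d4 = 6 → (-38, 28)
  seg 6: right by d5 = 3 → (-35, 28)
  seg 7: down by d2 = 13 → (-35, 15)
  seg 8: up by d5 = 3 → (-35, 18)
  seg 9: down by d4 = 6 → (-35, 12)
  seg 10: right by d7 = 22 → (-13, 12)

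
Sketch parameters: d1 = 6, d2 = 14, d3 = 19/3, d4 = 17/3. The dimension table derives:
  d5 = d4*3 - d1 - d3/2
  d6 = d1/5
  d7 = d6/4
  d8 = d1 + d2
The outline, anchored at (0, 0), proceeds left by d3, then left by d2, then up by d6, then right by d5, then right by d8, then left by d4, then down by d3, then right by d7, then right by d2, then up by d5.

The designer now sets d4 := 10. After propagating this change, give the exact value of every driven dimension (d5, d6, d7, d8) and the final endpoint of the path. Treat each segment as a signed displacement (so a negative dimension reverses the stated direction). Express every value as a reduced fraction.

Apply edit: d4 := 10
  d5 = d4*3 - d1 - d3/2 = 125/6
  d6 = d1/5 = 6/5
  d7 = d6/4 = 3/10
  d8 = d1 + d2 = 20
Walk from origin (0, 0):
  seg 1: left by d3 = 19/3 → (-19/3, 0)
  seg 2: left by d2 = 14 → (-61/3, 0)
  seg 3: up by d6 = 6/5 → (-61/3, 6/5)
  seg 4: right by d5 = 125/6 → (1/2, 6/5)
  seg 5: right by d8 = 20 → (41/2, 6/5)
  seg 6: left by d4 = 10 → (21/2, 6/5)
  seg 7: down by d3 = 19/3 → (21/2, -77/15)
  seg 8: right by d7 = 3/10 → (54/5, -77/15)
  seg 9: right by d2 = 14 → (124/5, -77/15)
  seg 10: up by d5 = 125/6 → (124/5, 157/10)

d5 = 125/6
d6 = 6/5
d7 = 3/10
d8 = 20
endpoint = (124/5, 157/10)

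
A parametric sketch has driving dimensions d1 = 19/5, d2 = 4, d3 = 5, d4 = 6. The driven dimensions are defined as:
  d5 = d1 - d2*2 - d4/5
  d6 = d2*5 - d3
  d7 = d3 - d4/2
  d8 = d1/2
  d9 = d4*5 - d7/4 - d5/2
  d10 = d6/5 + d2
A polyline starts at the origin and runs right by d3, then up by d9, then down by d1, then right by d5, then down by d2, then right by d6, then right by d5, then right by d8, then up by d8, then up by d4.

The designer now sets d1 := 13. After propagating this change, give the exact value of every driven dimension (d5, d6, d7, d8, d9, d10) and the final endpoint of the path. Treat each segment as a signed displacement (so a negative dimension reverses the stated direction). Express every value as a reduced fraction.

Apply edit: d1 := 13
  d5 = d1 - d2*2 - d4/5 = 19/5
  d6 = d2*5 - d3 = 15
  d7 = d3 - d4/2 = 2
  d8 = d1/2 = 13/2
  d9 = d4*5 - d7/4 - d5/2 = 138/5
  d10 = d6/5 + d2 = 7
Walk from origin (0, 0):
  seg 1: right by d3 = 5 → (5, 0)
  seg 2: up by d9 = 138/5 → (5, 138/5)
  seg 3: down by d1 = 13 → (5, 73/5)
  seg 4: right by d5 = 19/5 → (44/5, 73/5)
  seg 5: down by d2 = 4 → (44/5, 53/5)
  seg 6: right by d6 = 15 → (119/5, 53/5)
  seg 7: right by d5 = 19/5 → (138/5, 53/5)
  seg 8: right by d8 = 13/2 → (341/10, 53/5)
  seg 9: up by d8 = 13/2 → (341/10, 171/10)
  seg 10: up by d4 = 6 → (341/10, 231/10)

d5 = 19/5
d6 = 15
d7 = 2
d8 = 13/2
d9 = 138/5
d10 = 7
endpoint = (341/10, 231/10)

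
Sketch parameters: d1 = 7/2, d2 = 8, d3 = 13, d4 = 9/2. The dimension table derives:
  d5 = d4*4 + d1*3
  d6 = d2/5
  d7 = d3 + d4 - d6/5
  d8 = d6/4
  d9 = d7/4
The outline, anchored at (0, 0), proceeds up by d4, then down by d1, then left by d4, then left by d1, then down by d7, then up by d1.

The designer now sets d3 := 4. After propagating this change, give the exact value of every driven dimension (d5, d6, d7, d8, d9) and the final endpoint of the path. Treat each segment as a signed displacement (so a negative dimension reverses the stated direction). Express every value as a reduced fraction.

Apply edit: d3 := 4
  d5 = d4*4 + d1*3 = 57/2
  d6 = d2/5 = 8/5
  d7 = d3 + d4 - d6/5 = 409/50
  d8 = d6/4 = 2/5
  d9 = d7/4 = 409/200
Walk from origin (0, 0):
  seg 1: up by d4 = 9/2 → (0, 9/2)
  seg 2: down by d1 = 7/2 → (0, 1)
  seg 3: left by d4 = 9/2 → (-9/2, 1)
  seg 4: left by d1 = 7/2 → (-8, 1)
  seg 5: down by d7 = 409/50 → (-8, -359/50)
  seg 6: up by d1 = 7/2 → (-8, -92/25)

d5 = 57/2
d6 = 8/5
d7 = 409/50
d8 = 2/5
d9 = 409/200
endpoint = (-8, -92/25)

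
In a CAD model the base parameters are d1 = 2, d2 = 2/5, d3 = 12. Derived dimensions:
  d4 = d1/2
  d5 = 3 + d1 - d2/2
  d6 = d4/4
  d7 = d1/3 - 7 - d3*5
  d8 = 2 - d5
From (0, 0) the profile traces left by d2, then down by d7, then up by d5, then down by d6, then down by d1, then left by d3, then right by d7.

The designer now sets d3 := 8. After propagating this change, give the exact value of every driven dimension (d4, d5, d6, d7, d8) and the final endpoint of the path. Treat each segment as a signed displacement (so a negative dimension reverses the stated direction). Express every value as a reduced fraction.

Apply edit: d3 := 8
  d4 = d1/2 = 1
  d5 = 3 + d1 - d2/2 = 24/5
  d6 = d4/4 = 1/4
  d7 = d1/3 - 7 - d3*5 = -139/3
  d8 = 2 - d5 = -14/5
Walk from origin (0, 0):
  seg 1: left by d2 = 2/5 → (-2/5, 0)
  seg 2: down by d7 = -139/3 → (-2/5, 139/3)
  seg 3: up by d5 = 24/5 → (-2/5, 767/15)
  seg 4: down by d6 = 1/4 → (-2/5, 3053/60)
  seg 5: down by d1 = 2 → (-2/5, 2933/60)
  seg 6: left by d3 = 8 → (-42/5, 2933/60)
  seg 7: right by d7 = -139/3 → (-821/15, 2933/60)

d4 = 1
d5 = 24/5
d6 = 1/4
d7 = -139/3
d8 = -14/5
endpoint = (-821/15, 2933/60)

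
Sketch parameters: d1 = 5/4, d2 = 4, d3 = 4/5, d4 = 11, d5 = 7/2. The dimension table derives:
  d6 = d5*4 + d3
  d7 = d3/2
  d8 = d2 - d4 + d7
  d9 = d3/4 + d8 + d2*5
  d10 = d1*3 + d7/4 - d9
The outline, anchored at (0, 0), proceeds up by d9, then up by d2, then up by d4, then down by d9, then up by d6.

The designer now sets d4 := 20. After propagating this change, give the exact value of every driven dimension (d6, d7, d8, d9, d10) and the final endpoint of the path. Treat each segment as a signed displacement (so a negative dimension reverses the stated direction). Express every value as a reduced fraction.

Apply edit: d4 := 20
  d6 = d5*4 + d3 = 74/5
  d7 = d3/2 = 2/5
  d8 = d2 - d4 + d7 = -78/5
  d9 = d3/4 + d8 + d2*5 = 23/5
  d10 = d1*3 + d7/4 - d9 = -3/4
Walk from origin (0, 0):
  seg 1: up by d9 = 23/5 → (0, 23/5)
  seg 2: up by d2 = 4 → (0, 43/5)
  seg 3: up by d4 = 20 → (0, 143/5)
  seg 4: down by d9 = 23/5 → (0, 24)
  seg 5: up by d6 = 74/5 → (0, 194/5)

d6 = 74/5
d7 = 2/5
d8 = -78/5
d9 = 23/5
d10 = -3/4
endpoint = (0, 194/5)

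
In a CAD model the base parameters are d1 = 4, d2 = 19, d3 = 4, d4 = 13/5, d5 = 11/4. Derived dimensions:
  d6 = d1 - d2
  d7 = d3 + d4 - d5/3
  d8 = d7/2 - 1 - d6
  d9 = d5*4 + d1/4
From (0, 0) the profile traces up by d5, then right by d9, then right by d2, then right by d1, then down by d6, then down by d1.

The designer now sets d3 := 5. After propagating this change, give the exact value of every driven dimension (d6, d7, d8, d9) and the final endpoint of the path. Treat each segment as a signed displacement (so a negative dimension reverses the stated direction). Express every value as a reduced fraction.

d6 = -15
d7 = 401/60
d8 = 2081/120
d9 = 12
endpoint = (35, 55/4)

Apply edit: d3 := 5
  d6 = d1 - d2 = -15
  d7 = d3 + d4 - d5/3 = 401/60
  d8 = d7/2 - 1 - d6 = 2081/120
  d9 = d5*4 + d1/4 = 12
Walk from origin (0, 0):
  seg 1: up by d5 = 11/4 → (0, 11/4)
  seg 2: right by d9 = 12 → (12, 11/4)
  seg 3: right by d2 = 19 → (31, 11/4)
  seg 4: right by d1 = 4 → (35, 11/4)
  seg 5: down by d6 = -15 → (35, 71/4)
  seg 6: down by d1 = 4 → (35, 55/4)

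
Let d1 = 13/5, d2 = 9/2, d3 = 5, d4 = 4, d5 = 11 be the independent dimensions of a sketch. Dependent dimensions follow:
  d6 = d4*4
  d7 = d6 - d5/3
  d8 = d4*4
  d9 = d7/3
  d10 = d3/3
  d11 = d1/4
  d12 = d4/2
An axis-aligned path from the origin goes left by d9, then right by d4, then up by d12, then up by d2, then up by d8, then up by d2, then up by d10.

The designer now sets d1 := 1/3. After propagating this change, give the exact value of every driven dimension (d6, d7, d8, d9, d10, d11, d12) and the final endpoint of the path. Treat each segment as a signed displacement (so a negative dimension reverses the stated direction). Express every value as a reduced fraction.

Apply edit: d1 := 1/3
  d6 = d4*4 = 16
  d7 = d6 - d5/3 = 37/3
  d8 = d4*4 = 16
  d9 = d7/3 = 37/9
  d10 = d3/3 = 5/3
  d11 = d1/4 = 1/12
  d12 = d4/2 = 2
Walk from origin (0, 0):
  seg 1: left by d9 = 37/9 → (-37/9, 0)
  seg 2: right by d4 = 4 → (-1/9, 0)
  seg 3: up by d12 = 2 → (-1/9, 2)
  seg 4: up by d2 = 9/2 → (-1/9, 13/2)
  seg 5: up by d8 = 16 → (-1/9, 45/2)
  seg 6: up by d2 = 9/2 → (-1/9, 27)
  seg 7: up by d10 = 5/3 → (-1/9, 86/3)

d6 = 16
d7 = 37/3
d8 = 16
d9 = 37/9
d10 = 5/3
d11 = 1/12
d12 = 2
endpoint = (-1/9, 86/3)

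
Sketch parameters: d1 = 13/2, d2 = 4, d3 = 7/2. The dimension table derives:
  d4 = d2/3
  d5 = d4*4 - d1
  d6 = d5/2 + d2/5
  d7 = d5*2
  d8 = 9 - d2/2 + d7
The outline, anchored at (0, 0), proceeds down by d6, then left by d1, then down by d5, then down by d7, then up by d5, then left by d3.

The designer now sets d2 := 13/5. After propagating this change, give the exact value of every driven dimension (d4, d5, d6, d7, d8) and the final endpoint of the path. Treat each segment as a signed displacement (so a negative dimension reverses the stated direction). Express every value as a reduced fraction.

d4 = 13/15
d5 = -91/30
d6 = -299/300
d7 = -91/15
d8 = 49/30
endpoint = (-10, 2119/300)

Apply edit: d2 := 13/5
  d4 = d2/3 = 13/15
  d5 = d4*4 - d1 = -91/30
  d6 = d5/2 + d2/5 = -299/300
  d7 = d5*2 = -91/15
  d8 = 9 - d2/2 + d7 = 49/30
Walk from origin (0, 0):
  seg 1: down by d6 = -299/300 → (0, 299/300)
  seg 2: left by d1 = 13/2 → (-13/2, 299/300)
  seg 3: down by d5 = -91/30 → (-13/2, 403/100)
  seg 4: down by d7 = -91/15 → (-13/2, 3029/300)
  seg 5: up by d5 = -91/30 → (-13/2, 2119/300)
  seg 6: left by d3 = 7/2 → (-10, 2119/300)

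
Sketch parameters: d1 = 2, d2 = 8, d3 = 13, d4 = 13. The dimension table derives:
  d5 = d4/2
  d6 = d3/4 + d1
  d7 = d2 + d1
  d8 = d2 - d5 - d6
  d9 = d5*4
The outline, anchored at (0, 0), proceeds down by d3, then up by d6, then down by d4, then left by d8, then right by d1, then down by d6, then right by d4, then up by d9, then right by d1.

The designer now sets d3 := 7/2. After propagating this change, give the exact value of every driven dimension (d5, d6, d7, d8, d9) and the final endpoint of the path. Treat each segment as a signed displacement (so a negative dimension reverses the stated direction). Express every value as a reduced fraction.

Apply edit: d3 := 7/2
  d5 = d4/2 = 13/2
  d6 = d3/4 + d1 = 23/8
  d7 = d2 + d1 = 10
  d8 = d2 - d5 - d6 = -11/8
  d9 = d5*4 = 26
Walk from origin (0, 0):
  seg 1: down by d3 = 7/2 → (0, -7/2)
  seg 2: up by d6 = 23/8 → (0, -5/8)
  seg 3: down by d4 = 13 → (0, -109/8)
  seg 4: left by d8 = -11/8 → (11/8, -109/8)
  seg 5: right by d1 = 2 → (27/8, -109/8)
  seg 6: down by d6 = 23/8 → (27/8, -33/2)
  seg 7: right by d4 = 13 → (131/8, -33/2)
  seg 8: up by d9 = 26 → (131/8, 19/2)
  seg 9: right by d1 = 2 → (147/8, 19/2)

d5 = 13/2
d6 = 23/8
d7 = 10
d8 = -11/8
d9 = 26
endpoint = (147/8, 19/2)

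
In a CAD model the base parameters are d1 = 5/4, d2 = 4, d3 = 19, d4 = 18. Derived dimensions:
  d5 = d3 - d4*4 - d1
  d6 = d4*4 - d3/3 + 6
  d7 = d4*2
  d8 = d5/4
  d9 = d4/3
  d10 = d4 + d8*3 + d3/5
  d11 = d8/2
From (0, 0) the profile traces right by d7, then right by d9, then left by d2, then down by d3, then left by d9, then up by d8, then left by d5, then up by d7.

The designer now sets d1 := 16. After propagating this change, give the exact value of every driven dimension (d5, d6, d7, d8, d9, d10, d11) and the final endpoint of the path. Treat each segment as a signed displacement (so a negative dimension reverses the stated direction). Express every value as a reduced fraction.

d5 = -69
d6 = 215/3
d7 = 36
d8 = -69/4
d9 = 6
d10 = -599/20
d11 = -69/8
endpoint = (101, -1/4)

Apply edit: d1 := 16
  d5 = d3 - d4*4 - d1 = -69
  d6 = d4*4 - d3/3 + 6 = 215/3
  d7 = d4*2 = 36
  d8 = d5/4 = -69/4
  d9 = d4/3 = 6
  d10 = d4 + d8*3 + d3/5 = -599/20
  d11 = d8/2 = -69/8
Walk from origin (0, 0):
  seg 1: right by d7 = 36 → (36, 0)
  seg 2: right by d9 = 6 → (42, 0)
  seg 3: left by d2 = 4 → (38, 0)
  seg 4: down by d3 = 19 → (38, -19)
  seg 5: left by d9 = 6 → (32, -19)
  seg 6: up by d8 = -69/4 → (32, -145/4)
  seg 7: left by d5 = -69 → (101, -145/4)
  seg 8: up by d7 = 36 → (101, -1/4)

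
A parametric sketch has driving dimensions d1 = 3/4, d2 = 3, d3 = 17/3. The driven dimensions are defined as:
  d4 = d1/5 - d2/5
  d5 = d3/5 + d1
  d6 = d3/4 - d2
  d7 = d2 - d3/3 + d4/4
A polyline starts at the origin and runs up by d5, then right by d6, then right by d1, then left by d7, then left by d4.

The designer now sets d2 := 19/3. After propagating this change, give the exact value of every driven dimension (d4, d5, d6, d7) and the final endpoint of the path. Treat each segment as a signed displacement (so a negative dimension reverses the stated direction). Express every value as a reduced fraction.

d4 = -67/60
d5 = 113/60
d6 = -59/12
d7 = 2999/720
endpoint = (-1039/144, 113/60)

Apply edit: d2 := 19/3
  d4 = d1/5 - d2/5 = -67/60
  d5 = d3/5 + d1 = 113/60
  d6 = d3/4 - d2 = -59/12
  d7 = d2 - d3/3 + d4/4 = 2999/720
Walk from origin (0, 0):
  seg 1: up by d5 = 113/60 → (0, 113/60)
  seg 2: right by d6 = -59/12 → (-59/12, 113/60)
  seg 3: right by d1 = 3/4 → (-25/6, 113/60)
  seg 4: left by d7 = 2999/720 → (-5999/720, 113/60)
  seg 5: left by d4 = -67/60 → (-1039/144, 113/60)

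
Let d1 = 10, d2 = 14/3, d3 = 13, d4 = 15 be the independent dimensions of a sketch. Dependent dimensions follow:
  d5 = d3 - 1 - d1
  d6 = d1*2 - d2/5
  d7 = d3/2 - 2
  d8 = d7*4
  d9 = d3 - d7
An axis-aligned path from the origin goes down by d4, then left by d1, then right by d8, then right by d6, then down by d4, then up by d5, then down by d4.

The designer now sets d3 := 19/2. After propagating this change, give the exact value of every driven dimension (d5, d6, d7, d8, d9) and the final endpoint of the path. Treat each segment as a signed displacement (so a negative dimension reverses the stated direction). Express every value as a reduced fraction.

Apply edit: d3 := 19/2
  d5 = d3 - 1 - d1 = -3/2
  d6 = d1*2 - d2/5 = 286/15
  d7 = d3/2 - 2 = 11/4
  d8 = d7*4 = 11
  d9 = d3 - d7 = 27/4
Walk from origin (0, 0):
  seg 1: down by d4 = 15 → (0, -15)
  seg 2: left by d1 = 10 → (-10, -15)
  seg 3: right by d8 = 11 → (1, -15)
  seg 4: right by d6 = 286/15 → (301/15, -15)
  seg 5: down by d4 = 15 → (301/15, -30)
  seg 6: up by d5 = -3/2 → (301/15, -63/2)
  seg 7: down by d4 = 15 → (301/15, -93/2)

d5 = -3/2
d6 = 286/15
d7 = 11/4
d8 = 11
d9 = 27/4
endpoint = (301/15, -93/2)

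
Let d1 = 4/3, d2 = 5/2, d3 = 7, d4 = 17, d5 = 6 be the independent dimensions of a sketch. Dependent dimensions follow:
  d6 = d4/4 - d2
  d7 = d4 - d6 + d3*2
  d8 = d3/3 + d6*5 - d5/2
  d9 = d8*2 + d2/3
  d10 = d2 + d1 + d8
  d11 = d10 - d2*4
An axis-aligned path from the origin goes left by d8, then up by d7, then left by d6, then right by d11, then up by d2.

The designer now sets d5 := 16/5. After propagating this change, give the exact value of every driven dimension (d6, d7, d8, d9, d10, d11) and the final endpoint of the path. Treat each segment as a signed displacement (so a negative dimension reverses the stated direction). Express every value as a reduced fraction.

d6 = 7/4
d7 = 117/4
d8 = 569/60
d9 = 99/5
d10 = 799/60
d11 = 199/60
endpoint = (-95/12, 127/4)

Apply edit: d5 := 16/5
  d6 = d4/4 - d2 = 7/4
  d7 = d4 - d6 + d3*2 = 117/4
  d8 = d3/3 + d6*5 - d5/2 = 569/60
  d9 = d8*2 + d2/3 = 99/5
  d10 = d2 + d1 + d8 = 799/60
  d11 = d10 - d2*4 = 199/60
Walk from origin (0, 0):
  seg 1: left by d8 = 569/60 → (-569/60, 0)
  seg 2: up by d7 = 117/4 → (-569/60, 117/4)
  seg 3: left by d6 = 7/4 → (-337/30, 117/4)
  seg 4: right by d11 = 199/60 → (-95/12, 117/4)
  seg 5: up by d2 = 5/2 → (-95/12, 127/4)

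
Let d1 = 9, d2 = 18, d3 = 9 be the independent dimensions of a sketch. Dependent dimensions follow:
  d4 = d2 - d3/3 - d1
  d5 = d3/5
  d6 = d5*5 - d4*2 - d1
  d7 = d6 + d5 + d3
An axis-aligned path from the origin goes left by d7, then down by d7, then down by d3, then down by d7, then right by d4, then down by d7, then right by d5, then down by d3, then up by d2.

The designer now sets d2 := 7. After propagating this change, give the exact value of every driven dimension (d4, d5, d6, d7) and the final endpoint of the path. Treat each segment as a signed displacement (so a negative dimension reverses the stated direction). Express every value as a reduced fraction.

Apply edit: d2 := 7
  d4 = d2 - d3/3 - d1 = -5
  d5 = d3/5 = 9/5
  d6 = d5*5 - d4*2 - d1 = 10
  d7 = d6 + d5 + d3 = 104/5
Walk from origin (0, 0):
  seg 1: left by d7 = 104/5 → (-104/5, 0)
  seg 2: down by d7 = 104/5 → (-104/5, -104/5)
  seg 3: down by d3 = 9 → (-104/5, -149/5)
  seg 4: down by d7 = 104/5 → (-104/5, -253/5)
  seg 5: right by d4 = -5 → (-129/5, -253/5)
  seg 6: down by d7 = 104/5 → (-129/5, -357/5)
  seg 7: right by d5 = 9/5 → (-24, -357/5)
  seg 8: down by d3 = 9 → (-24, -402/5)
  seg 9: up by d2 = 7 → (-24, -367/5)

d4 = -5
d5 = 9/5
d6 = 10
d7 = 104/5
endpoint = (-24, -367/5)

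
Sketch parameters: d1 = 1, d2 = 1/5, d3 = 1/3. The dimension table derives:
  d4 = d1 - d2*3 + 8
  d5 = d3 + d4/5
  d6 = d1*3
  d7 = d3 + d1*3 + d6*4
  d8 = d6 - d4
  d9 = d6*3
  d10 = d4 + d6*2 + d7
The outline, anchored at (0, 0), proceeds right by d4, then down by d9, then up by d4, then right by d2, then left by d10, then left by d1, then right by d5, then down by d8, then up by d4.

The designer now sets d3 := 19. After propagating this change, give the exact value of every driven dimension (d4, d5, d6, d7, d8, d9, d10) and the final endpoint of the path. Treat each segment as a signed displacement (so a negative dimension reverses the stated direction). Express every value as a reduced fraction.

d4 = 42/5
d5 = 517/25
d6 = 3
d7 = 34
d8 = -27/5
d9 = 9
d10 = 242/5
endpoint = (-503/25, 66/5)

Apply edit: d3 := 19
  d4 = d1 - d2*3 + 8 = 42/5
  d5 = d3 + d4/5 = 517/25
  d6 = d1*3 = 3
  d7 = d3 + d1*3 + d6*4 = 34
  d8 = d6 - d4 = -27/5
  d9 = d6*3 = 9
  d10 = d4 + d6*2 + d7 = 242/5
Walk from origin (0, 0):
  seg 1: right by d4 = 42/5 → (42/5, 0)
  seg 2: down by d9 = 9 → (42/5, -9)
  seg 3: up by d4 = 42/5 → (42/5, -3/5)
  seg 4: right by d2 = 1/5 → (43/5, -3/5)
  seg 5: left by d10 = 242/5 → (-199/5, -3/5)
  seg 6: left by d1 = 1 → (-204/5, -3/5)
  seg 7: right by d5 = 517/25 → (-503/25, -3/5)
  seg 8: down by d8 = -27/5 → (-503/25, 24/5)
  seg 9: up by d4 = 42/5 → (-503/25, 66/5)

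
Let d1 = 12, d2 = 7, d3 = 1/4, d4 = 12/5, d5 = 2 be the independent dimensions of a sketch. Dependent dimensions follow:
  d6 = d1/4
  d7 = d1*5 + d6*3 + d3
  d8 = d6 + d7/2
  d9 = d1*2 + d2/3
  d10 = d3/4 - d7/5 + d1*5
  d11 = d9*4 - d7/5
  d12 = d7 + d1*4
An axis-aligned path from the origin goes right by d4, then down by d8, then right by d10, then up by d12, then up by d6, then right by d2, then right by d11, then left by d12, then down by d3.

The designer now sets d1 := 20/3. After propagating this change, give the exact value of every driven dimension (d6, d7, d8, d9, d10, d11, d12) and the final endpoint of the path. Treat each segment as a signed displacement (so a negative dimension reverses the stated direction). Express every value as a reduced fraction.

Apply edit: d1 := 20/3
  d6 = d1/4 = 5/3
  d7 = d1*5 + d6*3 + d3 = 463/12
  d8 = d6 + d7/2 = 503/24
  d9 = d1*2 + d2/3 = 47/3
  d10 = d3/4 - d7/5 + d1*5 = 6163/240
  d11 = d9*4 - d7/5 = 1099/20
  d12 = d7 + d1*4 = 261/4
Walk from origin (0, 0):
  seg 1: right by d4 = 12/5 → (12/5, 0)
  seg 2: down by d8 = 503/24 → (12/5, -503/24)
  seg 3: right by d10 = 6163/240 → (6739/240, -503/24)
  seg 4: up by d12 = 261/4 → (6739/240, 1063/24)
  seg 5: up by d6 = 5/3 → (6739/240, 1103/24)
  seg 6: right by d2 = 7 → (8419/240, 1103/24)
  seg 7: right by d11 = 1099/20 → (21607/240, 1103/24)
  seg 8: left by d12 = 261/4 → (5947/240, 1103/24)
  seg 9: down by d3 = 1/4 → (5947/240, 1097/24)

d6 = 5/3
d7 = 463/12
d8 = 503/24
d9 = 47/3
d10 = 6163/240
d11 = 1099/20
d12 = 261/4
endpoint = (5947/240, 1097/24)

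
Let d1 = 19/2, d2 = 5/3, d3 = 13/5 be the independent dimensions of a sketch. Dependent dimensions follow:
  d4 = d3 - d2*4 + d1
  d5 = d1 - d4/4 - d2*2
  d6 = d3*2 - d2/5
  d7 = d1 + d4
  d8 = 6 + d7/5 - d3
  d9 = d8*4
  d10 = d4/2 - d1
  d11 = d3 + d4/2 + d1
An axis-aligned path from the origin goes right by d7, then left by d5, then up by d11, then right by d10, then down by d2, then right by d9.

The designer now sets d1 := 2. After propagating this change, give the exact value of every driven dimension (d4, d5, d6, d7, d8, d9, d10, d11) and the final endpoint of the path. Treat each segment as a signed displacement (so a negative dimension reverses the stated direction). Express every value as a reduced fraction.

Apply edit: d1 := 2
  d4 = d3 - d2*4 + d1 = -31/15
  d5 = d1 - d4/4 - d2*2 = -49/60
  d6 = d3*2 - d2/5 = 73/15
  d7 = d1 + d4 = -1/15
  d8 = 6 + d7/5 - d3 = 254/75
  d9 = d8*4 = 1016/75
  d10 = d4/2 - d1 = -91/30
  d11 = d3 + d4/2 + d1 = 107/30
Walk from origin (0, 0):
  seg 1: right by d7 = -1/15 → (-1/15, 0)
  seg 2: left by d5 = -49/60 → (3/4, 0)
  seg 3: up by d11 = 107/30 → (3/4, 107/30)
  seg 4: right by d10 = -91/30 → (-137/60, 107/30)
  seg 5: down by d2 = 5/3 → (-137/60, 19/10)
  seg 6: right by d9 = 1016/75 → (3379/300, 19/10)

d4 = -31/15
d5 = -49/60
d6 = 73/15
d7 = -1/15
d8 = 254/75
d9 = 1016/75
d10 = -91/30
d11 = 107/30
endpoint = (3379/300, 19/10)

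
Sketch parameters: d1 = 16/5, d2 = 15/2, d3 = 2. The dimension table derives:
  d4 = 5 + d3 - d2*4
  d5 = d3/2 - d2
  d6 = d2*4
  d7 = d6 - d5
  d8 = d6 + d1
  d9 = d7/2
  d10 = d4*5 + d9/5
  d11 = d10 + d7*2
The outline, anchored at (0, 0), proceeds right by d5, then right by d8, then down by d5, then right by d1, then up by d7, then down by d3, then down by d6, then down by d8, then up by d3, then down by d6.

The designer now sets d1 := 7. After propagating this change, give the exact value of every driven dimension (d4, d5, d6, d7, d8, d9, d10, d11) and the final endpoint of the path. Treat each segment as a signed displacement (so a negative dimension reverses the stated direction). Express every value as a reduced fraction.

d4 = -23
d5 = -13/2
d6 = 30
d7 = 73/2
d8 = 37
d9 = 73/4
d10 = -2227/20
d11 = -767/20
endpoint = (75/2, -54)

Apply edit: d1 := 7
  d4 = 5 + d3 - d2*4 = -23
  d5 = d3/2 - d2 = -13/2
  d6 = d2*4 = 30
  d7 = d6 - d5 = 73/2
  d8 = d6 + d1 = 37
  d9 = d7/2 = 73/4
  d10 = d4*5 + d9/5 = -2227/20
  d11 = d10 + d7*2 = -767/20
Walk from origin (0, 0):
  seg 1: right by d5 = -13/2 → (-13/2, 0)
  seg 2: right by d8 = 37 → (61/2, 0)
  seg 3: down by d5 = -13/2 → (61/2, 13/2)
  seg 4: right by d1 = 7 → (75/2, 13/2)
  seg 5: up by d7 = 73/2 → (75/2, 43)
  seg 6: down by d3 = 2 → (75/2, 41)
  seg 7: down by d6 = 30 → (75/2, 11)
  seg 8: down by d8 = 37 → (75/2, -26)
  seg 9: up by d3 = 2 → (75/2, -24)
  seg 10: down by d6 = 30 → (75/2, -54)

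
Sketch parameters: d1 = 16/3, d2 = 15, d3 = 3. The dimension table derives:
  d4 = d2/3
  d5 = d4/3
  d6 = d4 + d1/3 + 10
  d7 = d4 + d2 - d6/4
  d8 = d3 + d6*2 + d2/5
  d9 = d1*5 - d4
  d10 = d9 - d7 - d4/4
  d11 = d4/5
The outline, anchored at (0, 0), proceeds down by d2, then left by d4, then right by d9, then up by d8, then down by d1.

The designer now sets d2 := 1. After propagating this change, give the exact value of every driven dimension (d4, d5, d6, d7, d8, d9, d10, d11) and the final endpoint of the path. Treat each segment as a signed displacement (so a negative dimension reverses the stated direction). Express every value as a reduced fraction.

Apply edit: d2 := 1
  d4 = d2/3 = 1/3
  d5 = d4/3 = 1/9
  d6 = d4 + d1/3 + 10 = 109/9
  d7 = d4 + d2 - d6/4 = -61/36
  d8 = d3 + d6*2 + d2/5 = 1234/45
  d9 = d1*5 - d4 = 79/3
  d10 = d9 - d7 - d4/4 = 503/18
  d11 = d4/5 = 1/15
Walk from origin (0, 0):
  seg 1: down by d2 = 1 → (0, -1)
  seg 2: left by d4 = 1/3 → (-1/3, -1)
  seg 3: right by d9 = 79/3 → (26, -1)
  seg 4: up by d8 = 1234/45 → (26, 1189/45)
  seg 5: down by d1 = 16/3 → (26, 949/45)

d4 = 1/3
d5 = 1/9
d6 = 109/9
d7 = -61/36
d8 = 1234/45
d9 = 79/3
d10 = 503/18
d11 = 1/15
endpoint = (26, 949/45)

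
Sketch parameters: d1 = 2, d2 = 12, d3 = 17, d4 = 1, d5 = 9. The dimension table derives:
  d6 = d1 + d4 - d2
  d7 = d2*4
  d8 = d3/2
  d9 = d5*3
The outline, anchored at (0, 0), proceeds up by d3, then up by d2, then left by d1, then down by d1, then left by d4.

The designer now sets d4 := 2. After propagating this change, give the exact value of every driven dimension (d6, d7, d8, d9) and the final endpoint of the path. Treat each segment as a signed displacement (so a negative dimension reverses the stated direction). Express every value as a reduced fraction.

Apply edit: d4 := 2
  d6 = d1 + d4 - d2 = -8
  d7 = d2*4 = 48
  d8 = d3/2 = 17/2
  d9 = d5*3 = 27
Walk from origin (0, 0):
  seg 1: up by d3 = 17 → (0, 17)
  seg 2: up by d2 = 12 → (0, 29)
  seg 3: left by d1 = 2 → (-2, 29)
  seg 4: down by d1 = 2 → (-2, 27)
  seg 5: left by d4 = 2 → (-4, 27)

d6 = -8
d7 = 48
d8 = 17/2
d9 = 27
endpoint = (-4, 27)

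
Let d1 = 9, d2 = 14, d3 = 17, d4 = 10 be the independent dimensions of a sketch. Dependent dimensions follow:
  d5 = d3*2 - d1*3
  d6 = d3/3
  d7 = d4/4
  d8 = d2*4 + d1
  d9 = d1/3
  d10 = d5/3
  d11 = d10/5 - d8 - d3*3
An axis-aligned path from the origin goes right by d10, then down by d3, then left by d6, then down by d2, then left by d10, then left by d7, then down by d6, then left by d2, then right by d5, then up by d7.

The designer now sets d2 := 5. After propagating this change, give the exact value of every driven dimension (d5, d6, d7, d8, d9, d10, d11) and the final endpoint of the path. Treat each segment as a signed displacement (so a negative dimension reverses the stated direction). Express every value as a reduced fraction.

Apply edit: d2 := 5
  d5 = d3*2 - d1*3 = 7
  d6 = d3/3 = 17/3
  d7 = d4/4 = 5/2
  d8 = d2*4 + d1 = 29
  d9 = d1/3 = 3
  d10 = d5/3 = 7/3
  d11 = d10/5 - d8 - d3*3 = -1193/15
Walk from origin (0, 0):
  seg 1: right by d10 = 7/3 → (7/3, 0)
  seg 2: down by d3 = 17 → (7/3, -17)
  seg 3: left by d6 = 17/3 → (-10/3, -17)
  seg 4: down by d2 = 5 → (-10/3, -22)
  seg 5: left by d10 = 7/3 → (-17/3, -22)
  seg 6: left by d7 = 5/2 → (-49/6, -22)
  seg 7: down by d6 = 17/3 → (-49/6, -83/3)
  seg 8: left by d2 = 5 → (-79/6, -83/3)
  seg 9: right by d5 = 7 → (-37/6, -83/3)
  seg 10: up by d7 = 5/2 → (-37/6, -151/6)

d5 = 7
d6 = 17/3
d7 = 5/2
d8 = 29
d9 = 3
d10 = 7/3
d11 = -1193/15
endpoint = (-37/6, -151/6)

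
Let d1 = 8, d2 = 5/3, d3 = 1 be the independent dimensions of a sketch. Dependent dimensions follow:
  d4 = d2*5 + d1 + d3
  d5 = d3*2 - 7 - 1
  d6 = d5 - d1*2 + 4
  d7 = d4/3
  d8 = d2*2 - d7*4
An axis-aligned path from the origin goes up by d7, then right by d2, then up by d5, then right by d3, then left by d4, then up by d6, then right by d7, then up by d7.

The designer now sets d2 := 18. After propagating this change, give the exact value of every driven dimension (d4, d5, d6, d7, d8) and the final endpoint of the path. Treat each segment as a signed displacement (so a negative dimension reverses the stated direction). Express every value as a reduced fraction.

d4 = 99
d5 = -6
d6 = -18
d7 = 33
d8 = -96
endpoint = (-47, 42)

Apply edit: d2 := 18
  d4 = d2*5 + d1 + d3 = 99
  d5 = d3*2 - 7 - 1 = -6
  d6 = d5 - d1*2 + 4 = -18
  d7 = d4/3 = 33
  d8 = d2*2 - d7*4 = -96
Walk from origin (0, 0):
  seg 1: up by d7 = 33 → (0, 33)
  seg 2: right by d2 = 18 → (18, 33)
  seg 3: up by d5 = -6 → (18, 27)
  seg 4: right by d3 = 1 → (19, 27)
  seg 5: left by d4 = 99 → (-80, 27)
  seg 6: up by d6 = -18 → (-80, 9)
  seg 7: right by d7 = 33 → (-47, 9)
  seg 8: up by d7 = 33 → (-47, 42)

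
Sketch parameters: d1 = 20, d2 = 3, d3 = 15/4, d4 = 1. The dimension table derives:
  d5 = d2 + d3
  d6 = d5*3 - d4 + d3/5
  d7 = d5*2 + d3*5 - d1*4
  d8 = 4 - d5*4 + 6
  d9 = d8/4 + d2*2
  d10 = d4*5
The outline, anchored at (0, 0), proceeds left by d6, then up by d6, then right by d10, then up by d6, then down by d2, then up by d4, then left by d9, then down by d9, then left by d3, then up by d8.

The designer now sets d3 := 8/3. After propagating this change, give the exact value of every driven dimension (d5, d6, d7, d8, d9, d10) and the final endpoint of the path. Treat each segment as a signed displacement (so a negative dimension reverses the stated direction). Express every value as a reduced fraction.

d5 = 17/3
d6 = 248/15
d7 = -166/3
d8 = -38/3
d9 = 17/6
d10 = 5
endpoint = (-511/30, 467/30)

Apply edit: d3 := 8/3
  d5 = d2 + d3 = 17/3
  d6 = d5*3 - d4 + d3/5 = 248/15
  d7 = d5*2 + d3*5 - d1*4 = -166/3
  d8 = 4 - d5*4 + 6 = -38/3
  d9 = d8/4 + d2*2 = 17/6
  d10 = d4*5 = 5
Walk from origin (0, 0):
  seg 1: left by d6 = 248/15 → (-248/15, 0)
  seg 2: up by d6 = 248/15 → (-248/15, 248/15)
  seg 3: right by d10 = 5 → (-173/15, 248/15)
  seg 4: up by d6 = 248/15 → (-173/15, 496/15)
  seg 5: down by d2 = 3 → (-173/15, 451/15)
  seg 6: up by d4 = 1 → (-173/15, 466/15)
  seg 7: left by d9 = 17/6 → (-431/30, 466/15)
  seg 8: down by d9 = 17/6 → (-431/30, 847/30)
  seg 9: left by d3 = 8/3 → (-511/30, 847/30)
  seg 10: up by d8 = -38/3 → (-511/30, 467/30)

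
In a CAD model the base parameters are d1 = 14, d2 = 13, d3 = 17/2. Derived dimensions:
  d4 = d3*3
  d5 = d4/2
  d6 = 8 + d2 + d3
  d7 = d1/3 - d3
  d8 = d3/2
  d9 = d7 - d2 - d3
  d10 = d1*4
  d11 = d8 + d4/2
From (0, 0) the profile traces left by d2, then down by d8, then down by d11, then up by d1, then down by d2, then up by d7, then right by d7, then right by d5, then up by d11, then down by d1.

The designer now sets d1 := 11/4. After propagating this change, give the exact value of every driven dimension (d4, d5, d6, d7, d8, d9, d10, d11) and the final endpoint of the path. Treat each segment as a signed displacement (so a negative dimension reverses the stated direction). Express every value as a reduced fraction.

d4 = 51/2
d5 = 51/4
d6 = 59/2
d7 = -91/12
d8 = 17/4
d9 = -349/12
d10 = 11
d11 = 17
endpoint = (-47/6, -149/6)

Apply edit: d1 := 11/4
  d4 = d3*3 = 51/2
  d5 = d4/2 = 51/4
  d6 = 8 + d2 + d3 = 59/2
  d7 = d1/3 - d3 = -91/12
  d8 = d3/2 = 17/4
  d9 = d7 - d2 - d3 = -349/12
  d10 = d1*4 = 11
  d11 = d8 + d4/2 = 17
Walk from origin (0, 0):
  seg 1: left by d2 = 13 → (-13, 0)
  seg 2: down by d8 = 17/4 → (-13, -17/4)
  seg 3: down by d11 = 17 → (-13, -85/4)
  seg 4: up by d1 = 11/4 → (-13, -37/2)
  seg 5: down by d2 = 13 → (-13, -63/2)
  seg 6: up by d7 = -91/12 → (-13, -469/12)
  seg 7: right by d7 = -91/12 → (-247/12, -469/12)
  seg 8: right by d5 = 51/4 → (-47/6, -469/12)
  seg 9: up by d11 = 17 → (-47/6, -265/12)
  seg 10: down by d1 = 11/4 → (-47/6, -149/6)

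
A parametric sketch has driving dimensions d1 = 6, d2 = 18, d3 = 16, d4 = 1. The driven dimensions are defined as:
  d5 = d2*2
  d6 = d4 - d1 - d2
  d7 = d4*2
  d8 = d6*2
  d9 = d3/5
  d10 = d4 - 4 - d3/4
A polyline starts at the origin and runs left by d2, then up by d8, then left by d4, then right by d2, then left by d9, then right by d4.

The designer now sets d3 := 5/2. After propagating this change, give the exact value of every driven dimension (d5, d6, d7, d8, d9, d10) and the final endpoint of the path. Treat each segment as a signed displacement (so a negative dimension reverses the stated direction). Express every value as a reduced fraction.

Apply edit: d3 := 5/2
  d5 = d2*2 = 36
  d6 = d4 - d1 - d2 = -23
  d7 = d4*2 = 2
  d8 = d6*2 = -46
  d9 = d3/5 = 1/2
  d10 = d4 - 4 - d3/4 = -29/8
Walk from origin (0, 0):
  seg 1: left by d2 = 18 → (-18, 0)
  seg 2: up by d8 = -46 → (-18, -46)
  seg 3: left by d4 = 1 → (-19, -46)
  seg 4: right by d2 = 18 → (-1, -46)
  seg 5: left by d9 = 1/2 → (-3/2, -46)
  seg 6: right by d4 = 1 → (-1/2, -46)

d5 = 36
d6 = -23
d7 = 2
d8 = -46
d9 = 1/2
d10 = -29/8
endpoint = (-1/2, -46)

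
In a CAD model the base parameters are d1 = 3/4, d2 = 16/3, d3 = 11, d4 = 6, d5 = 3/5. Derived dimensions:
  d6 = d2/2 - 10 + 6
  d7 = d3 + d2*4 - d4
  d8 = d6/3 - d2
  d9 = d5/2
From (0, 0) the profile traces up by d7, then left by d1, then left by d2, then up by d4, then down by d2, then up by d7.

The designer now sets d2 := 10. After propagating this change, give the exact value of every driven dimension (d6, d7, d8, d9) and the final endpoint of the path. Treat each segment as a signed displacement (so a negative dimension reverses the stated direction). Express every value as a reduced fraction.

Apply edit: d2 := 10
  d6 = d2/2 - 10 + 6 = 1
  d7 = d3 + d2*4 - d4 = 45
  d8 = d6/3 - d2 = -29/3
  d9 = d5/2 = 3/10
Walk from origin (0, 0):
  seg 1: up by d7 = 45 → (0, 45)
  seg 2: left by d1 = 3/4 → (-3/4, 45)
  seg 3: left by d2 = 10 → (-43/4, 45)
  seg 4: up by d4 = 6 → (-43/4, 51)
  seg 5: down by d2 = 10 → (-43/4, 41)
  seg 6: up by d7 = 45 → (-43/4, 86)

d6 = 1
d7 = 45
d8 = -29/3
d9 = 3/10
endpoint = (-43/4, 86)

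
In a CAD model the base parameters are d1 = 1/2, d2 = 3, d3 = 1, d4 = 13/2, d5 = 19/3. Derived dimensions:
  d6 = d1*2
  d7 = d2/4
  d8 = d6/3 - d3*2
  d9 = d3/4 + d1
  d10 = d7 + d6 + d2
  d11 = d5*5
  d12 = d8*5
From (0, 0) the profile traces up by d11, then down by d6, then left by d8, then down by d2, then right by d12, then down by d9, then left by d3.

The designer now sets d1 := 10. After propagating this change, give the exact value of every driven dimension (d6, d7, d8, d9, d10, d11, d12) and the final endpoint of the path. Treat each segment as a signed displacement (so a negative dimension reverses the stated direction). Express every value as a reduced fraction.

Apply edit: d1 := 10
  d6 = d1*2 = 20
  d7 = d2/4 = 3/4
  d8 = d6/3 - d3*2 = 14/3
  d9 = d3/4 + d1 = 41/4
  d10 = d7 + d6 + d2 = 95/4
  d11 = d5*5 = 95/3
  d12 = d8*5 = 70/3
Walk from origin (0, 0):
  seg 1: up by d11 = 95/3 → (0, 95/3)
  seg 2: down by d6 = 20 → (0, 35/3)
  seg 3: left by d8 = 14/3 → (-14/3, 35/3)
  seg 4: down by d2 = 3 → (-14/3, 26/3)
  seg 5: right by d12 = 70/3 → (56/3, 26/3)
  seg 6: down by d9 = 41/4 → (56/3, -19/12)
  seg 7: left by d3 = 1 → (53/3, -19/12)

d6 = 20
d7 = 3/4
d8 = 14/3
d9 = 41/4
d10 = 95/4
d11 = 95/3
d12 = 70/3
endpoint = (53/3, -19/12)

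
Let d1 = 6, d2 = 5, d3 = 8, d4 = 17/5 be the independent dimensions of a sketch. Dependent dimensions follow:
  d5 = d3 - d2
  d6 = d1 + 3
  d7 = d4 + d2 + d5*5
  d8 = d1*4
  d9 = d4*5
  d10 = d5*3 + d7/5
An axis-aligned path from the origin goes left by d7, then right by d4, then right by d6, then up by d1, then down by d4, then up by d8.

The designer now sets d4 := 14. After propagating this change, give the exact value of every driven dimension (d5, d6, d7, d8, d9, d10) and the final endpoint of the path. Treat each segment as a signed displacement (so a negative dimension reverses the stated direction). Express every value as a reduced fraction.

Apply edit: d4 := 14
  d5 = d3 - d2 = 3
  d6 = d1 + 3 = 9
  d7 = d4 + d2 + d5*5 = 34
  d8 = d1*4 = 24
  d9 = d4*5 = 70
  d10 = d5*3 + d7/5 = 79/5
Walk from origin (0, 0):
  seg 1: left by d7 = 34 → (-34, 0)
  seg 2: right by d4 = 14 → (-20, 0)
  seg 3: right by d6 = 9 → (-11, 0)
  seg 4: up by d1 = 6 → (-11, 6)
  seg 5: down by d4 = 14 → (-11, -8)
  seg 6: up by d8 = 24 → (-11, 16)

d5 = 3
d6 = 9
d7 = 34
d8 = 24
d9 = 70
d10 = 79/5
endpoint = (-11, 16)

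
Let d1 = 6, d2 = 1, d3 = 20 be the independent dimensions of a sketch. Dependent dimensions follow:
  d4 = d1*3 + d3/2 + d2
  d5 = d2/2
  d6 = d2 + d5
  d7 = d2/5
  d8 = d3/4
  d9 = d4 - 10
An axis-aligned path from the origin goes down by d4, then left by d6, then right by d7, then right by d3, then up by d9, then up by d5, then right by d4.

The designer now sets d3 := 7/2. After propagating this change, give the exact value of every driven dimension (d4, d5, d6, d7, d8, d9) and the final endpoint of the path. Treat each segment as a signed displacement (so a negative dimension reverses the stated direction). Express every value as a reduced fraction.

d4 = 83/4
d5 = 1/2
d6 = 3/2
d7 = 1/5
d8 = 7/8
d9 = 43/4
endpoint = (459/20, -19/2)

Apply edit: d3 := 7/2
  d4 = d1*3 + d3/2 + d2 = 83/4
  d5 = d2/2 = 1/2
  d6 = d2 + d5 = 3/2
  d7 = d2/5 = 1/5
  d8 = d3/4 = 7/8
  d9 = d4 - 10 = 43/4
Walk from origin (0, 0):
  seg 1: down by d4 = 83/4 → (0, -83/4)
  seg 2: left by d6 = 3/2 → (-3/2, -83/4)
  seg 3: right by d7 = 1/5 → (-13/10, -83/4)
  seg 4: right by d3 = 7/2 → (11/5, -83/4)
  seg 5: up by d9 = 43/4 → (11/5, -10)
  seg 6: up by d5 = 1/2 → (11/5, -19/2)
  seg 7: right by d4 = 83/4 → (459/20, -19/2)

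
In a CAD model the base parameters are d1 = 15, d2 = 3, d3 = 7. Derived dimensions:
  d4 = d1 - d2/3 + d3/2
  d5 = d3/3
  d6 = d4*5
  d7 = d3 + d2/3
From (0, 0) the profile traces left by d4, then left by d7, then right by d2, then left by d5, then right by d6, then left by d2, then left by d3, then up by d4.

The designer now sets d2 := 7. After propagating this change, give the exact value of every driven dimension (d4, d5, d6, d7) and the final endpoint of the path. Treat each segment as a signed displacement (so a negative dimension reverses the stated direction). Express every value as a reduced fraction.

Apply edit: d2 := 7
  d4 = d1 - d2/3 + d3/2 = 97/6
  d5 = d3/3 = 7/3
  d6 = d4*5 = 485/6
  d7 = d3 + d2/3 = 28/3
Walk from origin (0, 0):
  seg 1: left by d4 = 97/6 → (-97/6, 0)
  seg 2: left by d7 = 28/3 → (-51/2, 0)
  seg 3: right by d2 = 7 → (-37/2, 0)
  seg 4: left by d5 = 7/3 → (-125/6, 0)
  seg 5: right by d6 = 485/6 → (60, 0)
  seg 6: left by d2 = 7 → (53, 0)
  seg 7: left by d3 = 7 → (46, 0)
  seg 8: up by d4 = 97/6 → (46, 97/6)

d4 = 97/6
d5 = 7/3
d6 = 485/6
d7 = 28/3
endpoint = (46, 97/6)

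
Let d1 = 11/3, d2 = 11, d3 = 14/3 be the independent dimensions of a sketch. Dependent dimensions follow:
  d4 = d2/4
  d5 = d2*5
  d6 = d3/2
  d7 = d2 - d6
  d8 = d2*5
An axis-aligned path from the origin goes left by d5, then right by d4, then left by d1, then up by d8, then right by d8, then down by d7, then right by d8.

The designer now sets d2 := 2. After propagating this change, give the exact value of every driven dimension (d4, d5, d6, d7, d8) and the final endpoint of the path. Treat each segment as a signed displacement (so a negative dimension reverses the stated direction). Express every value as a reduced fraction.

d4 = 1/2
d5 = 10
d6 = 7/3
d7 = -1/3
d8 = 10
endpoint = (41/6, 31/3)

Apply edit: d2 := 2
  d4 = d2/4 = 1/2
  d5 = d2*5 = 10
  d6 = d3/2 = 7/3
  d7 = d2 - d6 = -1/3
  d8 = d2*5 = 10
Walk from origin (0, 0):
  seg 1: left by d5 = 10 → (-10, 0)
  seg 2: right by d4 = 1/2 → (-19/2, 0)
  seg 3: left by d1 = 11/3 → (-79/6, 0)
  seg 4: up by d8 = 10 → (-79/6, 10)
  seg 5: right by d8 = 10 → (-19/6, 10)
  seg 6: down by d7 = -1/3 → (-19/6, 31/3)
  seg 7: right by d8 = 10 → (41/6, 31/3)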